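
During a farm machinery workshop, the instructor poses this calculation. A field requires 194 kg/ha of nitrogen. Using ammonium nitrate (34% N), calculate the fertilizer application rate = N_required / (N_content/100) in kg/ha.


Rate = N_required / (N_content / 100)
     = 194 / (34 / 100)
     = 194 / 0.34
     = 570.59 kg/ha


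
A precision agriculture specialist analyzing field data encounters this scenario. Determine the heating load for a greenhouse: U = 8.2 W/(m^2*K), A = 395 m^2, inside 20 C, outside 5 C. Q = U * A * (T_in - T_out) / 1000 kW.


dT = 20 - (5) = 15 K
Q = U * A * dT
  = 8.2 * 395 * 15
  = 48585 W = 48.59 kW


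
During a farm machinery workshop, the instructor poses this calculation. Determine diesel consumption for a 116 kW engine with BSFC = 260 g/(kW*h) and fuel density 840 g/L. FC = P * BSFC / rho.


FC = P * BSFC / rho_fuel
   = 116 * 260 / 840
   = 30160 / 840
   = 35.90 L/h


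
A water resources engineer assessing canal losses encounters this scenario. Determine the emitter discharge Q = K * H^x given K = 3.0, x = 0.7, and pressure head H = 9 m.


Q = K * H^x
  = 3.0 * 9^0.7
  = 3.0 * 4.6555
  = 13.97 L/h


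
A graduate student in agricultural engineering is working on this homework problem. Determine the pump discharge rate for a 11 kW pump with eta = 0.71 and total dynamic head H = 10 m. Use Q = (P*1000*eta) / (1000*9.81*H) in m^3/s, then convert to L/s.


Q = (P * 1000 * eta) / (rho * g * H)
  = (11 * 1000 * 0.71) / (1000 * 9.81 * 10)
  = 7810 / 98100
  = 0.07961 m^3/s = 79.61 L/s


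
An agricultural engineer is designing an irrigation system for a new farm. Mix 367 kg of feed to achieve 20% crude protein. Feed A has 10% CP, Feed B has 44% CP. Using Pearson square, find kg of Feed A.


parts_A = CP_b - target = 44 - 20 = 24
parts_B = target - CP_a = 20 - 10 = 10
total_parts = 24 + 10 = 34
Feed A = 367 * 24 / 34 = 259.06 kg
Feed B = 367 * 10 / 34 = 107.94 kg

259.06 kg


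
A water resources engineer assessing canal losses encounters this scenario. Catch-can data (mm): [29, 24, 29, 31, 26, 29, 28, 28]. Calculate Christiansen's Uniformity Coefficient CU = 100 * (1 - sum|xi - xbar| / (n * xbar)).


xbar = 224 / 8 = 28
sum|xi - xbar| = 12
CU = 100 * (1 - 12 / (8 * 28))
   = 100 * (1 - 0.0536)
   = 94.64%


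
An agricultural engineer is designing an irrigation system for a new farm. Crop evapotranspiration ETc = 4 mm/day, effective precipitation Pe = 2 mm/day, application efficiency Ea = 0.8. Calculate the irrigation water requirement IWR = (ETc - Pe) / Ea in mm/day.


IWR = (ETc - Pe) / Ea
    = (4 - 2) / 0.8
    = 2 / 0.8
    = 2.50 mm/day


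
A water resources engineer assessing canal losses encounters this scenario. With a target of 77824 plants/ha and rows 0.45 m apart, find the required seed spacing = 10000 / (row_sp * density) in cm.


spacing = 10000 / (row_sp * density)
        = 10000 / (0.45 * 77824)
        = 10000 / 35020.80
        = 0.28554 m = 28.55 cm


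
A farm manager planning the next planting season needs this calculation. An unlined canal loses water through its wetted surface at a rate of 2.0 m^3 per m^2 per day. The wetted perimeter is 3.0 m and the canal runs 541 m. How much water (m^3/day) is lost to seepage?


S = C * P * L
  = 2.0 * 3.0 * 541
  = 3246 m^3/day


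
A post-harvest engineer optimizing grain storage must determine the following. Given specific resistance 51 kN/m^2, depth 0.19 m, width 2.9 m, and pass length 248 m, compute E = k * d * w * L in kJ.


E = k * d * w * L
  = 51 * 0.19 * 2.9 * 248
  = 6969.05 kJ


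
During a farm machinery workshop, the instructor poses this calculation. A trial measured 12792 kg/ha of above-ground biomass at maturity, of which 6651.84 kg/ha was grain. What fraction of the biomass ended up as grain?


HI = grain_yield / biomass
   = 6651.84 / 12792
   = 0.52


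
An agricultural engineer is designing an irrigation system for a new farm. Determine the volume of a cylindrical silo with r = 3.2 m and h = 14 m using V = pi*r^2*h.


V = pi * r^2 * h
  = pi * 3.2^2 * 14
  = pi * 10.24 * 14
  = 450.38 m^3


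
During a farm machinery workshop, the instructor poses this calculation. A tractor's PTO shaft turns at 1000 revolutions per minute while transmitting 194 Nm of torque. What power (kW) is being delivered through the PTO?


P = 2*pi*n*T / 60000
  = 2*pi * 1000 * 194 / 60000
  = 1218937.95 / 60000
  = 20.32 kW


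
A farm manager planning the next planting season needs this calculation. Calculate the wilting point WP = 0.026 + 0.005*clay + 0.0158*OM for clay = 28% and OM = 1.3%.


WP = 0.026 + 0.005*28 + 0.0158*1.3
   = 0.026 + 0.1400 + 0.0205
   = 0.1865


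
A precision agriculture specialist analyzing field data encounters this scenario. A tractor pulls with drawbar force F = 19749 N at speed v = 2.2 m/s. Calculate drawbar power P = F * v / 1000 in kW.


P = F * v / 1000
  = 19749 * 2.2 / 1000
  = 43447.80 / 1000
  = 43.45 kW


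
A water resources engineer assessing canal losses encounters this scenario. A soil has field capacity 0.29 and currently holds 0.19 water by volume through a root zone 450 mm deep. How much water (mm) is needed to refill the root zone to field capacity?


SMD = (FC - theta) * D
    = (0.29 - 0.19) * 450
    = 0.100 * 450
    = 45 mm


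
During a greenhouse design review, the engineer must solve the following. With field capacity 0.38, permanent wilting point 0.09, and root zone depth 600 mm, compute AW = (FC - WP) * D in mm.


AW = (FC - WP) * D
   = (0.38 - 0.09) * 600
   = 0.29 * 600
   = 174 mm


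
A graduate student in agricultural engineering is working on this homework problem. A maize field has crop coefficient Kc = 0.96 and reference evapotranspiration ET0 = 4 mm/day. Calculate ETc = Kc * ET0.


ETc = Kc * ET0
    = 0.96 * 4
    = 3.84 mm/day


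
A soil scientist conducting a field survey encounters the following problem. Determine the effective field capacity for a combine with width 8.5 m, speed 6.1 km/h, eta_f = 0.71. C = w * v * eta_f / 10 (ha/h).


C = w * v * eta_f / 10
  = 8.5 * 6.1 * 0.71 / 10
  = 36.81 / 10
  = 3.68 ha/h


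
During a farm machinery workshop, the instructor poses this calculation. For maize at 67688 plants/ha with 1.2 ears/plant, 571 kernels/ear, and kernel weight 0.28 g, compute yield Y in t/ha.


Y = density * ears * kernels * kw
  = 67688 * 1.2 * 571 * 0.28 g/ha
  = 12986348.93 g/ha
  = 12986.35 kg/ha = 12.99 t/ha


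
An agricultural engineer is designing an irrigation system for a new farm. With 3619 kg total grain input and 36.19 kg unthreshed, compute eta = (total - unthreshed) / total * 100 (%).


eta = (total - unthreshed) / total * 100
    = (3619 - 36.19) / 3619 * 100
    = 3582.81 / 3619 * 100
    = 99%


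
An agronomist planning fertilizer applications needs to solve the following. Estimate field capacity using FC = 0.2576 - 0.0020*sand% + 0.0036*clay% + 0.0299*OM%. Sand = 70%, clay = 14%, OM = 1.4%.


FC = 0.2576 - 0.0020*70 + 0.0036*14 + 0.0299*1.4
   = 0.2576 - 0.1400 + 0.0504 + 0.0419
   = 0.2099


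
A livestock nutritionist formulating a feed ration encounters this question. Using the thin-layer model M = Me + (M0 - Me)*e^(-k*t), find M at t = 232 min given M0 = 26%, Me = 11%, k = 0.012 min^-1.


M = Me + (M0 - Me) * e^(-k*t)
  = 11 + (26 - 11) * e^(-0.012*232)
  = 11 + 15 * e^(-2.784)
  = 11 + 15 * 0.06179
  = 11 + 0.9269
  = 11.93%


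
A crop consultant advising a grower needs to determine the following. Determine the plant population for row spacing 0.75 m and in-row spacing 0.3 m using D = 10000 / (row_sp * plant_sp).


D = 10000 / (row_sp * plant_sp)
  = 10000 / (0.75 * 0.3)
  = 10000 / 0.2250
  = 44444.44 plants/ha


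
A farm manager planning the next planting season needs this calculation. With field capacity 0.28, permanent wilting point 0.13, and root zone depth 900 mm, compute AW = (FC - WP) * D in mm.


AW = (FC - WP) * D
   = (0.28 - 0.13) * 900
   = 0.15 * 900
   = 135 mm


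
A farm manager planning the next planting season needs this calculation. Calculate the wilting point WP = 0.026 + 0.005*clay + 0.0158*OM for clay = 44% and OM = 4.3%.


WP = 0.026 + 0.005*44 + 0.0158*4.3
   = 0.026 + 0.2200 + 0.0679
   = 0.3139


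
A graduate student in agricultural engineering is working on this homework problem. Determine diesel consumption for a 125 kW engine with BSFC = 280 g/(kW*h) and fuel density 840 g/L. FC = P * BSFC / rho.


FC = P * BSFC / rho_fuel
   = 125 * 280 / 840
   = 35000 / 840
   = 41.67 L/h


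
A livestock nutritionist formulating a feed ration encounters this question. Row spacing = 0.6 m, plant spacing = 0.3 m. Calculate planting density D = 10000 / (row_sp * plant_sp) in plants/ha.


D = 10000 / (row_sp * plant_sp)
  = 10000 / (0.6 * 0.3)
  = 10000 / 0.1800
  = 55555.56 plants/ha


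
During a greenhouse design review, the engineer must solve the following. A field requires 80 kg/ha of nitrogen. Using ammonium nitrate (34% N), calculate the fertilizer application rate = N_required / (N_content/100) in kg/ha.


Rate = N_required / (N_content / 100)
     = 80 / (34 / 100)
     = 80 / 0.34
     = 235.29 kg/ha


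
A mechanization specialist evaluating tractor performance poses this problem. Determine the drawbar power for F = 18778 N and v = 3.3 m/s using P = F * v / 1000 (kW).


P = F * v / 1000
  = 18778 * 3.3 / 1000
  = 61967.40 / 1000
  = 61.97 kW


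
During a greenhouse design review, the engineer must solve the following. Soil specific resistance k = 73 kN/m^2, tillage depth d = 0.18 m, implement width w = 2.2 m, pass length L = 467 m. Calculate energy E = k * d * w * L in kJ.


E = k * d * w * L
  = 73 * 0.18 * 2.2 * 467
  = 13500.04 kJ


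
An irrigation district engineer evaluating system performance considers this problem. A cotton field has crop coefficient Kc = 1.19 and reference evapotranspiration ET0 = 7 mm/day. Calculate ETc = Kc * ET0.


ETc = Kc * ET0
    = 1.19 * 7
    = 8.33 mm/day


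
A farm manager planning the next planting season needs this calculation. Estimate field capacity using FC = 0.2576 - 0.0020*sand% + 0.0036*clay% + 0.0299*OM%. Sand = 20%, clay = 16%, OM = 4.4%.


FC = 0.2576 - 0.0020*20 + 0.0036*16 + 0.0299*4.4
   = 0.2576 - 0.0400 + 0.0576 + 0.1316
   = 0.4068


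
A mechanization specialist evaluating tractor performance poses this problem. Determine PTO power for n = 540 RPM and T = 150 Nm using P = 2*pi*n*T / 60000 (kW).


P = 2*pi*n*T / 60000
  = 2*pi * 540 * 150 / 60000
  = 508938.01 / 60000
  = 8.48 kW


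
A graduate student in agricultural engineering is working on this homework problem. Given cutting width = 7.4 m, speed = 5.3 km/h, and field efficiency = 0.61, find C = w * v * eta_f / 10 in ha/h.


C = w * v * eta_f / 10
  = 7.4 * 5.3 * 0.61 / 10
  = 23.92 / 10
  = 2.39 ha/h


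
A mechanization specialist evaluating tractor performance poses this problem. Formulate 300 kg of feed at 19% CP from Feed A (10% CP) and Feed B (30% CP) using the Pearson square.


parts_A = CP_b - target = 30 - 19 = 11
parts_B = target - CP_a = 19 - 10 = 9
total_parts = 11 + 9 = 20
Feed A = 300 * 11 / 20 = 165 kg
Feed B = 300 * 9 / 20 = 135 kg

165 kg


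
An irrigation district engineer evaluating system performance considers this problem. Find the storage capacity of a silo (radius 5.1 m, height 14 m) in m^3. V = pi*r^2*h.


V = pi * r^2 * h
  = pi * 5.1^2 * 14
  = pi * 26.01 * 14
  = 1143.98 m^3


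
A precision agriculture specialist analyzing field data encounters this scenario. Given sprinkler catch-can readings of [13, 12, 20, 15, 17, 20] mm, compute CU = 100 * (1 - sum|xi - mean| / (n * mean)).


xbar = 97 / 6 = 16.167
sum|xi - xbar| = 17
CU = 100 * (1 - 17 / (6 * 16.167))
   = 100 * (1 - 0.1753)
   = 82.47%


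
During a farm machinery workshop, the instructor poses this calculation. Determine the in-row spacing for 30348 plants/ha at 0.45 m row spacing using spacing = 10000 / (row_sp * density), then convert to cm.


spacing = 10000 / (row_sp * density)
        = 10000 / (0.45 * 30348)
        = 10000 / 13656.60
        = 0.73225 m = 73.22 cm


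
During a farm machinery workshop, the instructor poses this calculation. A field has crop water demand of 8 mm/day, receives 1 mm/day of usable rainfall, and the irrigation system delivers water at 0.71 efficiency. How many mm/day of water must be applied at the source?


IWR = (ETc - Pe) / Ea
    = (8 - 1) / 0.71
    = 7 / 0.71
    = 9.86 mm/day


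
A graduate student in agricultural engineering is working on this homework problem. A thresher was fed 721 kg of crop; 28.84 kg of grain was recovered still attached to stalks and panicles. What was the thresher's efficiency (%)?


eta = (total - unthreshed) / total * 100
    = (721 - 28.84) / 721 * 100
    = 692.16 / 721 * 100
    = 96%


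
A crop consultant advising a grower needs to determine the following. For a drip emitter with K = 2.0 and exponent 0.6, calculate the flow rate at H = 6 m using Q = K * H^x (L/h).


Q = K * H^x
  = 2.0 * 6^0.6
  = 2.0 * 2.9302
  = 5.86 L/h


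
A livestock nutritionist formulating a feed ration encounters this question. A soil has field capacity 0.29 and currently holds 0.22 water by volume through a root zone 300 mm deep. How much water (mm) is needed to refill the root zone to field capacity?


SMD = (FC - theta) * D
    = (0.29 - 0.22) * 300
    = 0.070 * 300
    = 21 mm


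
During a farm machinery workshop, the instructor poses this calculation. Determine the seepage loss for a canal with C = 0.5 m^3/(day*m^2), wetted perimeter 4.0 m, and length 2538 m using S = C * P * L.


S = C * P * L
  = 0.5 * 4.0 * 2538
  = 5076 m^3/day


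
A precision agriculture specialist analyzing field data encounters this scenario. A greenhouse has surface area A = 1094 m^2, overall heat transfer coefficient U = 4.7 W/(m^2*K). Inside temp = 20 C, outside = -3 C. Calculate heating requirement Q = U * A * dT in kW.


dT = 20 - (-3) = 23 K
Q = U * A * dT
  = 4.7 * 1094 * 23
  = 118261.40 W = 118.26 kW


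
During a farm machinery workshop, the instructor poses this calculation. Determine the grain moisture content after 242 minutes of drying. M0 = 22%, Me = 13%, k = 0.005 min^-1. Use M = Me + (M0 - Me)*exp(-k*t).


M = Me + (M0 - Me) * e^(-k*t)
  = 13 + (22 - 13) * e^(-0.005*242)
  = 13 + 9 * e^(-1.210)
  = 13 + 9 * 0.29820
  = 13 + 2.6838
  = 15.68%


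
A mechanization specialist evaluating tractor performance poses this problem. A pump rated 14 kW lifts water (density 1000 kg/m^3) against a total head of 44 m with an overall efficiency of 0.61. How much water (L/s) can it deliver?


Q = (P * 1000 * eta) / (rho * g * H)
  = (14 * 1000 * 0.61) / (1000 * 9.81 * 44)
  = 8540 / 431640
  = 0.01979 m^3/s = 19.79 L/s


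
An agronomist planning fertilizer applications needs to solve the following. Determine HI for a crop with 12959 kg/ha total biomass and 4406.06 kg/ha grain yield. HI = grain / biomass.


HI = grain_yield / biomass
   = 4406.06 / 12959
   = 0.34


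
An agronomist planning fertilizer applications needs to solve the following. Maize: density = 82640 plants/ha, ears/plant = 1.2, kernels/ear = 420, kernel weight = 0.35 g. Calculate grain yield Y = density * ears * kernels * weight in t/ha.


Y = density * ears * kernels * kw
  = 82640 * 1.2 * 420 * 0.35 g/ha
  = 14577696 g/ha
  = 14577.70 kg/ha = 14.58 t/ha


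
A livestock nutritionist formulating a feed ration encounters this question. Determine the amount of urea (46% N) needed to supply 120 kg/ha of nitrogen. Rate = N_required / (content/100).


Rate = N_required / (N_content / 100)
     = 120 / (46 / 100)
     = 120 / 0.46
     = 260.87 kg/ha


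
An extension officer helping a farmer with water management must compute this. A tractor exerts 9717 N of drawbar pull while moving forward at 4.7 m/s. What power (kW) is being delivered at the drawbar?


P = F * v / 1000
  = 9717 * 4.7 / 1000
  = 45669.90 / 1000
  = 45.67 kW


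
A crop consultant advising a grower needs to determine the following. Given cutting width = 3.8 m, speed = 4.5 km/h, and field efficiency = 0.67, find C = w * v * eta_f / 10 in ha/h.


C = w * v * eta_f / 10
  = 3.8 * 4.5 * 0.67 / 10
  = 11.46 / 10
  = 1.15 ha/h


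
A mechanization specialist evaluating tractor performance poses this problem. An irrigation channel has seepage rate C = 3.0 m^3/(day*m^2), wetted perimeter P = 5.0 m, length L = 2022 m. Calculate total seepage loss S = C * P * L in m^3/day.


S = C * P * L
  = 3.0 * 5.0 * 2022
  = 30330 m^3/day


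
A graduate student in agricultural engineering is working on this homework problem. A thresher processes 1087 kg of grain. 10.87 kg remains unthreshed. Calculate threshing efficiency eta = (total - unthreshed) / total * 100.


eta = (total - unthreshed) / total * 100
    = (1087 - 10.87) / 1087 * 100
    = 1076.13 / 1087 * 100
    = 99%


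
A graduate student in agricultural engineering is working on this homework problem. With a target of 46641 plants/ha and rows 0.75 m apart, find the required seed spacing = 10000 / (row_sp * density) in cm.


spacing = 10000 / (row_sp * density)
        = 10000 / (0.75 * 46641)
        = 10000 / 34980.75
        = 0.28587 m = 28.59 cm


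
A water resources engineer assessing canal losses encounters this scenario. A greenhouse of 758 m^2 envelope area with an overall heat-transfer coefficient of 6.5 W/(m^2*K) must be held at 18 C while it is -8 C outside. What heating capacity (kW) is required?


dT = 18 - (-8) = 26 K
Q = U * A * dT
  = 6.5 * 758 * 26
  = 128102 W = 128.10 kW


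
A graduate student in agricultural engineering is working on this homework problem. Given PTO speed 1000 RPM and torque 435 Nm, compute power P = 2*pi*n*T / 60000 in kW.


P = 2*pi*n*T / 60000
  = 2*pi * 1000 * 435 / 60000
  = 2733185.61 / 60000
  = 45.55 kW


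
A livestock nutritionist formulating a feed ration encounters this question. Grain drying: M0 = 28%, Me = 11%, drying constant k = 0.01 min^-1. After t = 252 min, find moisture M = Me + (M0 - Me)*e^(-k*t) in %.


M = Me + (M0 - Me) * e^(-k*t)
  = 11 + (28 - 11) * e^(-0.01*252)
  = 11 + 17 * e^(-2.520)
  = 11 + 17 * 0.08046
  = 11 + 1.3678
  = 12.37%


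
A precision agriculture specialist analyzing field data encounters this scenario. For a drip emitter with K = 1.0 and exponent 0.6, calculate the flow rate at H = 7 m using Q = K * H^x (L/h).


Q = K * H^x
  = 1.0 * 7^0.6
  = 1.0 * 3.2141
  = 3.21 L/h


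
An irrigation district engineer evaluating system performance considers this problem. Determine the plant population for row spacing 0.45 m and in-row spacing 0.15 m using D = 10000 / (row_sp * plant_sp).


D = 10000 / (row_sp * plant_sp)
  = 10000 / (0.45 * 0.15)
  = 10000 / 0.0675
  = 148148.15 plants/ha


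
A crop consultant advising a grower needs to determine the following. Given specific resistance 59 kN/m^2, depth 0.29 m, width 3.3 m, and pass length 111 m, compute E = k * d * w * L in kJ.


E = k * d * w * L
  = 59 * 0.29 * 3.3 * 111
  = 6267.39 kJ


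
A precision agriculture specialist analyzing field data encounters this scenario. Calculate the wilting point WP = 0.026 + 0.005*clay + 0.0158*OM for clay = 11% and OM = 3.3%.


WP = 0.026 + 0.005*11 + 0.0158*3.3
   = 0.026 + 0.0550 + 0.0521
   = 0.1331


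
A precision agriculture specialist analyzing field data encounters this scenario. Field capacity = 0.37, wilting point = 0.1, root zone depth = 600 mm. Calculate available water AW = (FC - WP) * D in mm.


AW = (FC - WP) * D
   = (0.37 - 0.1) * 600
   = 0.27 * 600
   = 162 mm


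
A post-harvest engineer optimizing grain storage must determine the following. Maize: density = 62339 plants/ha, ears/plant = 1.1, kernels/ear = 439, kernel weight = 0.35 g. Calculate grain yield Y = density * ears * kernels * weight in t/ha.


Y = density * ears * kernels * kw
  = 62339 * 1.1 * 439 * 0.35 g/ha
  = 10536226.09 g/ha
  = 10536.23 kg/ha = 10.54 t/ha


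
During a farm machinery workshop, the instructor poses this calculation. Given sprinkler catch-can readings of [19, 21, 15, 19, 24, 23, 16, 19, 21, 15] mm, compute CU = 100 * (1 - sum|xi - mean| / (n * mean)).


xbar = 192 / 10 = 19.200
sum|xi - xbar| = 24.400
CU = 100 * (1 - 24.400 / (10 * 19.200))
   = 100 * (1 - 0.1271)
   = 87.29%


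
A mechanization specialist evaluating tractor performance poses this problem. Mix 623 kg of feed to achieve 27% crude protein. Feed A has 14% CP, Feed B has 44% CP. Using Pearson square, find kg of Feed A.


parts_A = CP_b - target = 44 - 27 = 17
parts_B = target - CP_a = 27 - 14 = 13
total_parts = 17 + 13 = 30
Feed A = 623 * 17 / 30 = 353.03 kg
Feed B = 623 * 13 / 30 = 269.97 kg

353.03 kg


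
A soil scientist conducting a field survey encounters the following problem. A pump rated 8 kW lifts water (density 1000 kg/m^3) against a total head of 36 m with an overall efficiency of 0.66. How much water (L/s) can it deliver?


Q = (P * 1000 * eta) / (rho * g * H)
  = (8 * 1000 * 0.66) / (1000 * 9.81 * 36)
  = 5280 / 353160
  = 0.01495 m^3/s = 14.95 L/s


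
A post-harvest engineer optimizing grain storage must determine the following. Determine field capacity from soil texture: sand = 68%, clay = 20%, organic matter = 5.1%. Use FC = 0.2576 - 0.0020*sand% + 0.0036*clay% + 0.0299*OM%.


FC = 0.2576 - 0.0020*68 + 0.0036*20 + 0.0299*5.1
   = 0.2576 - 0.1360 + 0.0720 + 0.1525
   = 0.3461


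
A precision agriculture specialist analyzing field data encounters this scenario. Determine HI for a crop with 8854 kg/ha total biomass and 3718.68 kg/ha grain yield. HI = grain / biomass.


HI = grain_yield / biomass
   = 3718.68 / 8854
   = 0.42


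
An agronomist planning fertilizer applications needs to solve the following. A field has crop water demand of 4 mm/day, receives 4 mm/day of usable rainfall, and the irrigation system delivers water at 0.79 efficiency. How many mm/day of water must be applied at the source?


IWR = (ETc - Pe) / Ea
    = (4 - 4) / 0.79
    = 0 / 0.79
    = 0 mm/day


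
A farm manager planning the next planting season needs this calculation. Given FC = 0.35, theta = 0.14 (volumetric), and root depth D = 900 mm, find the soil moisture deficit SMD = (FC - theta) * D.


SMD = (FC - theta) * D
    = (0.35 - 0.14) * 900
    = 0.210 * 900
    = 189 mm


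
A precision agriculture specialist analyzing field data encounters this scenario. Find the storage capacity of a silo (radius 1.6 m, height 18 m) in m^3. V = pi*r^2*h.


V = pi * r^2 * h
  = pi * 1.6^2 * 18
  = pi * 2.56 * 18
  = 144.76 m^3


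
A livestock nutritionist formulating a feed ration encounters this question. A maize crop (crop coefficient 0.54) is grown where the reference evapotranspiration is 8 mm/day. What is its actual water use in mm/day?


ETc = Kc * ET0
    = 0.54 * 8
    = 4.32 mm/day


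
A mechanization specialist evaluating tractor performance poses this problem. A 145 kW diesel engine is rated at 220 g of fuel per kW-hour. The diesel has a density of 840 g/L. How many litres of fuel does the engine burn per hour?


FC = P * BSFC / rho_fuel
   = 145 * 220 / 840
   = 31900 / 840
   = 37.98 L/h


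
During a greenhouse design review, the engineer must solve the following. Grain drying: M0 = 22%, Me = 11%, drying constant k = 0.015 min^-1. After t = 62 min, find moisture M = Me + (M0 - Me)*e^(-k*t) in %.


M = Me + (M0 - Me) * e^(-k*t)
  = 11 + (22 - 11) * e^(-0.015*62)
  = 11 + 11 * e^(-0.930)
  = 11 + 11 * 0.39455
  = 11 + 4.3401
  = 15.34%


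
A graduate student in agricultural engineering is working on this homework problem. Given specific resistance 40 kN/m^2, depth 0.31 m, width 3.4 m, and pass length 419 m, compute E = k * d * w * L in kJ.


E = k * d * w * L
  = 40 * 0.31 * 3.4 * 419
  = 17665.04 kJ


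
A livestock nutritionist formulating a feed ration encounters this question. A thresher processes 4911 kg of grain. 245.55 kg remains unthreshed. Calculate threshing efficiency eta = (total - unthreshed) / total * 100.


eta = (total - unthreshed) / total * 100
    = (4911 - 245.55) / 4911 * 100
    = 4665.45 / 4911 * 100
    = 95%


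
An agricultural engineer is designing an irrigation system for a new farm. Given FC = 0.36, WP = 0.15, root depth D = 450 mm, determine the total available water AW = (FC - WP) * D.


AW = (FC - WP) * D
   = (0.36 - 0.15) * 450
   = 0.21 * 450
   = 94.50 mm


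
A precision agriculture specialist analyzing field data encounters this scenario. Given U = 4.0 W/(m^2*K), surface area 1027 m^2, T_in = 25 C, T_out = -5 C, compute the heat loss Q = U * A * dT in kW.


dT = 25 - (-5) = 30 K
Q = U * A * dT
  = 4.0 * 1027 * 30
  = 123240 W = 123.24 kW


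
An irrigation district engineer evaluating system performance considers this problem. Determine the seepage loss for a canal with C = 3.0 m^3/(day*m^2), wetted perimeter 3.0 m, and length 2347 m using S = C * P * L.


S = C * P * L
  = 3.0 * 3.0 * 2347
  = 21123 m^3/day


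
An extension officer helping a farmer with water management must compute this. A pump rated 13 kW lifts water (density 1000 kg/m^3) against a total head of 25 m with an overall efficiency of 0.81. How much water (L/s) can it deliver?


Q = (P * 1000 * eta) / (rho * g * H)
  = (13 * 1000 * 0.81) / (1000 * 9.81 * 25)
  = 10530 / 245250
  = 0.04294 m^3/s = 42.94 L/s


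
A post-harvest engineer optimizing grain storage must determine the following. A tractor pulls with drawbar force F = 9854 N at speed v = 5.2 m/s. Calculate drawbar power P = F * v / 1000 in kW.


P = F * v / 1000
  = 9854 * 5.2 / 1000
  = 51240.80 / 1000
  = 51.24 kW


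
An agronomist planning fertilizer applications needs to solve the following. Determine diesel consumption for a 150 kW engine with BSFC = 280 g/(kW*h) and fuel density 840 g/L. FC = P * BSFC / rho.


FC = P * BSFC / rho_fuel
   = 150 * 280 / 840
   = 42000 / 840
   = 50 L/h


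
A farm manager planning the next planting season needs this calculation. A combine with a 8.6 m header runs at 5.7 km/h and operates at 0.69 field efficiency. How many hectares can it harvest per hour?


C = w * v * eta_f / 10
  = 8.6 * 5.7 * 0.69 / 10
  = 33.82 / 10
  = 3.38 ha/h


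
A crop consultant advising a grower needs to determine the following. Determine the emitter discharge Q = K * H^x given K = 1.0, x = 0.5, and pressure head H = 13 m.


Q = K * H^x
  = 1.0 * 13^0.5
  = 1.0 * 3.6056
  = 3.61 L/h


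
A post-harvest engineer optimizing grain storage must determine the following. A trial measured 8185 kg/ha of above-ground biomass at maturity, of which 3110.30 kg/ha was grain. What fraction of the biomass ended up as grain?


HI = grain_yield / biomass
   = 3110.30 / 8185
   = 0.38


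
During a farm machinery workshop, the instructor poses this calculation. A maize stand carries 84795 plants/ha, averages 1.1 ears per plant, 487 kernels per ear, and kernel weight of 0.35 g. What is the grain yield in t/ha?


Y = density * ears * kernels * kw
  = 84795 * 1.1 * 487 * 0.35 g/ha
  = 15898638.53 g/ha
  = 15898.64 kg/ha = 15.90 t/ha


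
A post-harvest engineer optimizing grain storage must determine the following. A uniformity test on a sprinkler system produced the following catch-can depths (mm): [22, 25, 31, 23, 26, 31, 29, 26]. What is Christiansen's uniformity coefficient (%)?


xbar = 213 / 8 = 26.625
sum|xi - xbar| = 22.250
CU = 100 * (1 - 22.250 / (8 * 26.625))
   = 100 * (1 - 0.1045)
   = 89.55%


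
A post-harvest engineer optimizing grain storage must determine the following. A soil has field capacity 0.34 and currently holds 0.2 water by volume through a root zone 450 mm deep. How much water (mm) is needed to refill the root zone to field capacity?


SMD = (FC - theta) * D
    = (0.34 - 0.2) * 450
    = 0.140 * 450
    = 63 mm


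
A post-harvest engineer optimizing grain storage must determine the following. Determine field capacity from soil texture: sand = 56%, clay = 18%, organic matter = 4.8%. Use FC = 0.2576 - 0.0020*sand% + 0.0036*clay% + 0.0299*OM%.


FC = 0.2576 - 0.0020*56 + 0.0036*18 + 0.0299*4.8
   = 0.2576 - 0.1120 + 0.0648 + 0.1435
   = 0.3539


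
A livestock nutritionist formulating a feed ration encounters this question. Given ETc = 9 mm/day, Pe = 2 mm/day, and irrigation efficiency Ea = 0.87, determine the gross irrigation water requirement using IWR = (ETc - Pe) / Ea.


IWR = (ETc - Pe) / Ea
    = (9 - 2) / 0.87
    = 7 / 0.87
    = 8.05 mm/day


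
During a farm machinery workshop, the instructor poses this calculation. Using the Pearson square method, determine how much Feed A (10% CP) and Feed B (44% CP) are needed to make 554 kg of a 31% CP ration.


parts_A = CP_b - target = 44 - 31 = 13
parts_B = target - CP_a = 31 - 10 = 21
total_parts = 13 + 21 = 34
Feed A = 554 * 13 / 34 = 211.82 kg
Feed B = 554 * 21 / 34 = 342.18 kg

211.82 kg


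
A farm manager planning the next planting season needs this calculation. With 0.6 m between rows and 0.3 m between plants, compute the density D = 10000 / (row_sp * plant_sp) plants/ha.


D = 10000 / (row_sp * plant_sp)
  = 10000 / (0.6 * 0.3)
  = 10000 / 0.1800
  = 55555.56 plants/ha


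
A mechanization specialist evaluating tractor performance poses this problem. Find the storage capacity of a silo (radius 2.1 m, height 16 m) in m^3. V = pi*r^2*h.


V = pi * r^2 * h
  = pi * 2.1^2 * 16
  = pi * 4.41 * 16
  = 221.67 m^3


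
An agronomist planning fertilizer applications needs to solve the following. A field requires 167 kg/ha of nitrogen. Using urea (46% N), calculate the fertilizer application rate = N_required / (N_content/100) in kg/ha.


Rate = N_required / (N_content / 100)
     = 167 / (46 / 100)
     = 167 / 0.46
     = 363.04 kg/ha


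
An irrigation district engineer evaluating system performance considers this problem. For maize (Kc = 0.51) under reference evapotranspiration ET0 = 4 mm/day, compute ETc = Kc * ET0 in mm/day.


ETc = Kc * ET0
    = 0.51 * 4
    = 2.04 mm/day


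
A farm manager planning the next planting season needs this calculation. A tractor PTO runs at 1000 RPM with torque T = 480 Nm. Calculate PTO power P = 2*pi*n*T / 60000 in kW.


P = 2*pi*n*T / 60000
  = 2*pi * 1000 * 480 / 60000
  = 3015928.95 / 60000
  = 50.27 kW


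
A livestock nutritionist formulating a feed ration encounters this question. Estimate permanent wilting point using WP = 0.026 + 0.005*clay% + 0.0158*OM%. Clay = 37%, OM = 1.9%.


WP = 0.026 + 0.005*37 + 0.0158*1.9
   = 0.026 + 0.1850 + 0.0300
   = 0.2410


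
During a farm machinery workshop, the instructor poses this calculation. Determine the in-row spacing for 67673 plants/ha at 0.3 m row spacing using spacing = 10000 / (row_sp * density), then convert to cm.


spacing = 10000 / (row_sp * density)
        = 10000 / (0.3 * 67673)
        = 10000 / 20301.90
        = 0.49256 m = 49.26 cm


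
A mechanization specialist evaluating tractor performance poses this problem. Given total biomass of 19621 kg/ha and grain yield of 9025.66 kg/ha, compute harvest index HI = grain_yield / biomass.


HI = grain_yield / biomass
   = 9025.66 / 19621
   = 0.46


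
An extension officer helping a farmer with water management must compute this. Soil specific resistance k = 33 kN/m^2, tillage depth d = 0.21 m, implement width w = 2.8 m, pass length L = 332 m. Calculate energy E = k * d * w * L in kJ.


E = k * d * w * L
  = 33 * 0.21 * 2.8 * 332
  = 6442.13 kJ


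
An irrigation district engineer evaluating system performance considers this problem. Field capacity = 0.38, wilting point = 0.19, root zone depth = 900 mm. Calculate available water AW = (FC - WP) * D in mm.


AW = (FC - WP) * D
   = (0.38 - 0.19) * 900
   = 0.19 * 900
   = 171 mm


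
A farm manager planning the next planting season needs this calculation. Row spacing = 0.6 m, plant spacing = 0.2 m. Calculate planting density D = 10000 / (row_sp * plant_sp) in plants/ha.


D = 10000 / (row_sp * plant_sp)
  = 10000 / (0.6 * 0.2)
  = 10000 / 0.1200
  = 83333.33 plants/ha


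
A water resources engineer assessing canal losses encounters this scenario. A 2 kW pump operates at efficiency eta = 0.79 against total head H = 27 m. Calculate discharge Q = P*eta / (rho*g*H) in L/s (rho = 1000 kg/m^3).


Q = (P * 1000 * eta) / (rho * g * H)
  = (2 * 1000 * 0.79) / (1000 * 9.81 * 27)
  = 1580 / 264870
  = 0.00597 m^3/s = 5.97 L/s


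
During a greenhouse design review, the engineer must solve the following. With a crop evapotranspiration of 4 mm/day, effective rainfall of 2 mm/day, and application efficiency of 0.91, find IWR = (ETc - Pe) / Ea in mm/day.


IWR = (ETc - Pe) / Ea
    = (4 - 2) / 0.91
    = 2 / 0.91
    = 2.20 mm/day


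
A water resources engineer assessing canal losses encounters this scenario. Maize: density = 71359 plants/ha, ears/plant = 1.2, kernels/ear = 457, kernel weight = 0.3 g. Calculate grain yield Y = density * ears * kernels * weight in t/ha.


Y = density * ears * kernels * kw
  = 71359 * 1.2 * 457 * 0.3 g/ha
  = 11739982.68 g/ha
  = 11739.98 kg/ha = 11.74 t/ha


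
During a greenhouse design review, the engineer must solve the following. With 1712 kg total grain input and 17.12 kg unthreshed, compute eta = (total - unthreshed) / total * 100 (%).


eta = (total - unthreshed) / total * 100
    = (1712 - 17.12) / 1712 * 100
    = 1694.88 / 1712 * 100
    = 99%


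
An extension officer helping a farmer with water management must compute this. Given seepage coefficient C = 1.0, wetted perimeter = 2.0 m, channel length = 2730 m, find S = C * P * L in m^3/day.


S = C * P * L
  = 1.0 * 2.0 * 2730
  = 5460 m^3/day


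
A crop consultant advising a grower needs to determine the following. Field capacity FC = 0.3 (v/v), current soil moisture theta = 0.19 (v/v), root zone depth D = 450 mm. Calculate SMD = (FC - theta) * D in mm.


SMD = (FC - theta) * D
    = (0.3 - 0.19) * 450
    = 0.110 * 450
    = 49.50 mm


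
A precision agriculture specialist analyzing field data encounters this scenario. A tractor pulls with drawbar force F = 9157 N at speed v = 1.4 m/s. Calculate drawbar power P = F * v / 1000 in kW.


P = F * v / 1000
  = 9157 * 1.4 / 1000
  = 12819.80 / 1000
  = 12.82 kW


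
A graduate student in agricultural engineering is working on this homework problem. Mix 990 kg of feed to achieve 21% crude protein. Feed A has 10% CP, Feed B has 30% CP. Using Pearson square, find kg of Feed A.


parts_A = CP_b - target = 30 - 21 = 9
parts_B = target - CP_a = 21 - 10 = 11
total_parts = 9 + 11 = 20
Feed A = 990 * 9 / 20 = 445.50 kg
Feed B = 990 * 11 / 20 = 544.50 kg

445.50 kg


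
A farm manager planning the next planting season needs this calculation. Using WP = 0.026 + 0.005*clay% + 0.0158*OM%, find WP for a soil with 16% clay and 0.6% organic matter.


WP = 0.026 + 0.005*16 + 0.0158*0.6
   = 0.026 + 0.0800 + 0.0095
   = 0.1155


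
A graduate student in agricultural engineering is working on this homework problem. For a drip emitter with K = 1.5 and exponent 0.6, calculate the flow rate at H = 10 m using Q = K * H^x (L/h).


Q = K * H^x
  = 1.5 * 10^0.6
  = 1.5 * 3.9811
  = 5.97 L/h


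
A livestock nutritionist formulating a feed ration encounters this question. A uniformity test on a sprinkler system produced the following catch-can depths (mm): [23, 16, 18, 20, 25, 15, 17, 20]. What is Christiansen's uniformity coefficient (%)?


xbar = 154 / 8 = 19.250
sum|xi - xbar| = 22
CU = 100 * (1 - 22 / (8 * 19.250))
   = 100 * (1 - 0.1429)
   = 85.71%


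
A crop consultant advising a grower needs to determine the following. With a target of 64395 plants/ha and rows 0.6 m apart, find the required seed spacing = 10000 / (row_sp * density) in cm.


spacing = 10000 / (row_sp * density)
        = 10000 / (0.6 * 64395)
        = 10000 / 38637
        = 0.25882 m = 25.88 cm


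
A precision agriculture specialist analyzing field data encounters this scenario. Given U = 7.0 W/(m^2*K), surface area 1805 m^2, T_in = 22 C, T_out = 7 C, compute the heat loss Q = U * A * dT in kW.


dT = 22 - (7) = 15 K
Q = U * A * dT
  = 7.0 * 1805 * 15
  = 189525 W = 189.53 kW


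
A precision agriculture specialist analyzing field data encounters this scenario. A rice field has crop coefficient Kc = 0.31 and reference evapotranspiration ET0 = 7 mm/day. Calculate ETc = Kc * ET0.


ETc = Kc * ET0
    = 0.31 * 7
    = 2.17 mm/day


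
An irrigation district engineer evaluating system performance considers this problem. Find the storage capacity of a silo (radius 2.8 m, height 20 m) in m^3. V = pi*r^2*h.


V = pi * r^2 * h
  = pi * 2.8^2 * 20
  = pi * 7.84 * 20
  = 492.60 m^3


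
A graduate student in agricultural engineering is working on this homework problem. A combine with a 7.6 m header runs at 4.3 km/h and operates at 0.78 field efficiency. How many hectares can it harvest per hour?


C = w * v * eta_f / 10
  = 7.6 * 4.3 * 0.78 / 10
  = 25.49 / 10
  = 2.55 ha/h


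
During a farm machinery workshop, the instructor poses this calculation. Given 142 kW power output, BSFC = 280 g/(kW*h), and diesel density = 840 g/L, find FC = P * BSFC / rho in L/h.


FC = P * BSFC / rho_fuel
   = 142 * 280 / 840
   = 39760 / 840
   = 47.33 L/h


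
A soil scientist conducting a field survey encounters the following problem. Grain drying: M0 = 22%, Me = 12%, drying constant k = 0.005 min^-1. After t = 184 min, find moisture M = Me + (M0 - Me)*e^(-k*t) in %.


M = Me + (M0 - Me) * e^(-k*t)
  = 12 + (22 - 12) * e^(-0.005*184)
  = 12 + 10 * e^(-0.920)
  = 12 + 10 * 0.39852
  = 12 + 3.9852
  = 15.99%


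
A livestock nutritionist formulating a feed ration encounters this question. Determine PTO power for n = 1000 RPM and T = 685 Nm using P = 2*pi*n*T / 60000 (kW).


P = 2*pi*n*T / 60000
  = 2*pi * 1000 * 685 / 60000
  = 4303981.94 / 60000
  = 71.73 kW


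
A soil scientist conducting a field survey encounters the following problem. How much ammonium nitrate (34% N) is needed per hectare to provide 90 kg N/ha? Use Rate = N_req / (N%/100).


Rate = N_required / (N_content / 100)
     = 90 / (34 / 100)
     = 90 / 0.34
     = 264.71 kg/ha


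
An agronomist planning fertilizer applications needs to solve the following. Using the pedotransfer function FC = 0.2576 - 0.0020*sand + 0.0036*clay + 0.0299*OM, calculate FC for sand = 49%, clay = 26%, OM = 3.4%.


FC = 0.2576 - 0.0020*49 + 0.0036*26 + 0.0299*3.4
   = 0.2576 - 0.0980 + 0.0936 + 0.1017
   = 0.3549


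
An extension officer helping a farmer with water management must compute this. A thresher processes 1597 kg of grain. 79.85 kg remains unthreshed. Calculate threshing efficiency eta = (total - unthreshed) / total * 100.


eta = (total - unthreshed) / total * 100
    = (1597 - 79.85) / 1597 * 100
    = 1517.15 / 1597 * 100
    = 95%


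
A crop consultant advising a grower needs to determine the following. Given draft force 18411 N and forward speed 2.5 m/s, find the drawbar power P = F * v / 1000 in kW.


P = F * v / 1000
  = 18411 * 2.5 / 1000
  = 46027.50 / 1000
  = 46.03 kW


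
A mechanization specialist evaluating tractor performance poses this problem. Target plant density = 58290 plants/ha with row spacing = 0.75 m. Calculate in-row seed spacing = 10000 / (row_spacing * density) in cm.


spacing = 10000 / (row_sp * density)
        = 10000 / (0.75 * 58290)
        = 10000 / 43717.50
        = 0.22874 m = 22.87 cm


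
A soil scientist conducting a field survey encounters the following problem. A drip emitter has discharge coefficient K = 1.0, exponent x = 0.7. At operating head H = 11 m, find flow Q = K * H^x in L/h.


Q = K * H^x
  = 1.0 * 11^0.7
  = 1.0 * 5.3577
  = 5.36 L/h
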